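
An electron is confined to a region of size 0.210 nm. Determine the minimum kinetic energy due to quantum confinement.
215.985 meV

Using the uncertainty principle:

1. Position uncertainty: Δx ≈ 2.100e-10 m
2. Minimum momentum uncertainty: Δp = ℏ/(2Δx) = 2.511e-25 kg·m/s
3. Minimum kinetic energy:
   KE = (Δp)²/(2m) = (2.511e-25)²/(2 × 9.109e-31 kg)
   KE = 3.460e-20 J = 215.985 meV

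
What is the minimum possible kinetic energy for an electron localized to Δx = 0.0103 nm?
89.782 eV

Localizing a particle requires giving it sufficient momentum uncertainty:

1. From uncertainty principle: Δp ≥ ℏ/(2Δx)
   Δp_min = (1.055e-34 J·s) / (2 × 1.030e-11 m)
   Δp_min = 5.119e-24 kg·m/s

2. This momentum uncertainty corresponds to kinetic energy:
   KE ≈ (Δp)²/(2m) = (5.119e-24)²/(2 × 9.109e-31 kg)
   KE = 1.438e-17 J = 89.782 eV

Tighter localization requires more energy.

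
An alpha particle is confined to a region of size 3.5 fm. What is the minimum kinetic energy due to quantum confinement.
106.597 keV

Using the uncertainty principle:

1. Position uncertainty: Δx ≈ 3.500e-15 m
2. Minimum momentum uncertainty: Δp = ℏ/(2Δx) = 1.507e-20 kg·m/s
3. Minimum kinetic energy:
   KE = (Δp)²/(2m) = (1.507e-20)²/(2 × 6.645e-27 kg)
   KE = 1.708e-14 J = 106.597 keV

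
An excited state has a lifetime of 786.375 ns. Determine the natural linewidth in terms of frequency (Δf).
101.195 kHz

Using the energy-time uncertainty principle and E = hf:
ΔEΔt ≥ ℏ/2
hΔf·Δt ≥ ℏ/2

The minimum frequency uncertainty is:
Δf = ℏ/(2hτ) = 1/(4πτ)
Δf = 1/(4π × 7.864e-07 s)
Δf = 1.012e+05 Hz = 101.195 kHz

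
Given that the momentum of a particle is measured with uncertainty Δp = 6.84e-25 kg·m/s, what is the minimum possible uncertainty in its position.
77.089 pm

Using the Heisenberg uncertainty principle:
ΔxΔp ≥ ℏ/2

The minimum uncertainty in position is:
Δx_min = ℏ/(2Δp)
Δx_min = (1.055e-34 J·s) / (2 × 6.840e-25 kg·m/s)
Δx_min = 7.709e-11 m = 77.089 pm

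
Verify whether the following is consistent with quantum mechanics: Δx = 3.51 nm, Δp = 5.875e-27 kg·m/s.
No, it violates the uncertainty principle (impossible measurement).

Calculate the product ΔxΔp:
ΔxΔp = (3.510e-09 m) × (5.875e-27 kg·m/s)
ΔxΔp = 2.062e-35 J·s

Compare to the minimum allowed value ℏ/2:
ℏ/2 = 5.273e-35 J·s

Since ΔxΔp = 2.062e-35 J·s < 5.273e-35 J·s = ℏ/2,
the measurement violates the uncertainty principle.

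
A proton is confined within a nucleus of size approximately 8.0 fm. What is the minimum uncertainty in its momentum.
6.591 × 10^-21 kg·m/s

Using the Heisenberg uncertainty principle:
ΔxΔp ≥ ℏ/2

With Δx ≈ L = 8.000e-15 m (the confinement size):
Δp_min = ℏ/(2Δx)
Δp_min = (1.055e-34 J·s) / (2 × 8.000e-15 m)
Δp_min = 6.591e-21 kg·m/s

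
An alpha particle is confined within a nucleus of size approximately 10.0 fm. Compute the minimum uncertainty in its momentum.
5.273 × 10^-21 kg·m/s

Using the Heisenberg uncertainty principle:
ΔxΔp ≥ ℏ/2

With Δx ≈ L = 1.000e-14 m (the confinement size):
Δp_min = ℏ/(2Δx)
Δp_min = (1.055e-34 J·s) / (2 × 1.000e-14 m)
Δp_min = 5.273e-21 kg·m/s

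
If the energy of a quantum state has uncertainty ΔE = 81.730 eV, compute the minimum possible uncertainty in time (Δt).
4.027 as

Using the energy-time uncertainty principle:
ΔEΔt ≥ ℏ/2

The minimum uncertainty in time is:
Δt_min = ℏ/(2ΔE)
Δt_min = (1.055e-34 J·s) / (2 × 1.309e-17 J)
Δt_min = 4.027e-18 s = 4.027 as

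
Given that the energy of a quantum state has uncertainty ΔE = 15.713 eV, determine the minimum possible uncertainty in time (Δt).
20.945 as

Using the energy-time uncertainty principle:
ΔEΔt ≥ ℏ/2

The minimum uncertainty in time is:
Δt_min = ℏ/(2ΔE)
Δt_min = (1.055e-34 J·s) / (2 × 2.518e-18 J)
Δt_min = 2.094e-17 s = 20.945 as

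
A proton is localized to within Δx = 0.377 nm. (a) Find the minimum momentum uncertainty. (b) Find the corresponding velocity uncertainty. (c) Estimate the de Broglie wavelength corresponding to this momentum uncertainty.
(a) Δp_min = 1.399 × 10^-25 kg·m/s
(b) Δv_min = 83.619 m/s
(c) λ_dB = 4.738 nm

Step-by-step:

(a) From the uncertainty principle:
Δp_min = ℏ/(2Δx) = (1.055e-34 J·s)/(2 × 3.770e-10 m) = 1.399e-25 kg·m/s

(b) The velocity uncertainty:
Δv = Δp/m = (1.399e-25 kg·m/s)/(1.673e-27 kg) = 8.362e+01 m/s = 83.619 m/s

(c) The de Broglie wavelength for this momentum:
λ = h/p = (6.626e-34 J·s)/(1.399e-25 kg·m/s) = 4.738e-09 m = 4.738 nm

Note: The de Broglie wavelength is comparable to the localization size, as expected from wave-particle duality.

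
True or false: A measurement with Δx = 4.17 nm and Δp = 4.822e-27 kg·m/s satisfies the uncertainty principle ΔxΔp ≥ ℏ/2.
No, it violates the uncertainty principle (impossible measurement).

Calculate the product ΔxΔp:
ΔxΔp = (4.170e-09 m) × (4.822e-27 kg·m/s)
ΔxΔp = 2.011e-35 J·s

Compare to the minimum allowed value ℏ/2:
ℏ/2 = 5.273e-35 J·s

Since ΔxΔp = 2.011e-35 J·s < 5.273e-35 J·s = ℏ/2,
the measurement violates the uncertainty principle.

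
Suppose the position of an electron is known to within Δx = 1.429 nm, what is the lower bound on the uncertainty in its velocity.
40.507 km/s

Using the Heisenberg uncertainty principle and Δp = mΔv:
ΔxΔp ≥ ℏ/2
Δx(mΔv) ≥ ℏ/2

The minimum uncertainty in velocity is:
Δv_min = ℏ/(2mΔx)
Δv_min = (1.055e-34 J·s) / (2 × 9.109e-31 kg × 1.429e-09 m)
Δv_min = 4.051e+04 m/s = 40.507 km/s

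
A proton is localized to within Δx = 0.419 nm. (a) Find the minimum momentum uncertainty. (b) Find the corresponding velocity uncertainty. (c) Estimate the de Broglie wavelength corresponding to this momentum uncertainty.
(a) Δp_min = 1.258 × 10^-25 kg·m/s
(b) Δv_min = 75.238 m/s
(c) λ_dB = 5.265 nm

Step-by-step:

(a) From the uncertainty principle:
Δp_min = ℏ/(2Δx) = (1.055e-34 J·s)/(2 × 4.190e-10 m) = 1.258e-25 kg·m/s

(b) The velocity uncertainty:
Δv = Δp/m = (1.258e-25 kg·m/s)/(1.673e-27 kg) = 7.524e+01 m/s = 75.238 m/s

(c) The de Broglie wavelength for this momentum:
λ = h/p = (6.626e-34 J·s)/(1.258e-25 kg·m/s) = 5.265e-09 m = 5.265 nm

Note: The de Broglie wavelength is comparable to the localization size, as expected from wave-particle duality.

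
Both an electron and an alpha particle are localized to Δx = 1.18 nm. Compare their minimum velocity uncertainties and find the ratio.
The electron has the larger minimum velocity uncertainty, by a ratio of 7294.3.

For both particles, Δp_min = ℏ/(2Δx) = 4.469e-26 kg·m/s (same for both).

The velocity uncertainty is Δv = Δp/m:
- electron: Δv = 4.469e-26 / 9.109e-31 = 4.905e+04 m/s = 49.054 km/s
- alpha particle: Δv = 4.469e-26 / 6.645e-27 = 6.725e+00 m/s = 6.725 m/s

Ratio: 4.905e+04 / 6.725e+00 = 7294.3

The lighter particle has larger velocity uncertainty because Δv ∝ 1/m.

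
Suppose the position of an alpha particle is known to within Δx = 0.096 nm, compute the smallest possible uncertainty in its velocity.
82.661 m/s

Using the Heisenberg uncertainty principle and Δp = mΔv:
ΔxΔp ≥ ℏ/2
Δx(mΔv) ≥ ℏ/2

The minimum uncertainty in velocity is:
Δv_min = ℏ/(2mΔx)
Δv_min = (1.055e-34 J·s) / (2 × 6.645e-27 kg × 9.600e-11 m)
Δv_min = 8.266e+01 m/s = 82.661 m/s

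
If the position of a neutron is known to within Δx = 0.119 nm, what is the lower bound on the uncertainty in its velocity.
264.547 m/s

Using the Heisenberg uncertainty principle and Δp = mΔv:
ΔxΔp ≥ ℏ/2
Δx(mΔv) ≥ ℏ/2

The minimum uncertainty in velocity is:
Δv_min = ℏ/(2mΔx)
Δv_min = (1.055e-34 J·s) / (2 × 1.675e-27 kg × 1.190e-10 m)
Δv_min = 2.645e+02 m/s = 264.547 m/s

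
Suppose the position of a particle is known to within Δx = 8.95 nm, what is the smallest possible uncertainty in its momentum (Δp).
5.891 × 10^-27 kg·m/s

Using the Heisenberg uncertainty principle:
ΔxΔp ≥ ℏ/2

The minimum uncertainty in momentum is:
Δp_min = ℏ/(2Δx)
Δp_min = (1.055e-34 J·s) / (2 × 8.950e-09 m)
Δp_min = 5.891e-27 kg·m/s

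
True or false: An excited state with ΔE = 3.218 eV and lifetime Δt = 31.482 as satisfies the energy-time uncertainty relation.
No, it violates the uncertainty relation.

Calculate the product ΔEΔt:
ΔE = 3.218 eV = 5.156e-19 J
ΔEΔt = (5.156e-19 J) × (3.148e-17 s)
ΔEΔt = 1.623e-35 J·s

Compare to the minimum allowed value ℏ/2:
ℏ/2 = 5.273e-35 J·s

Since ΔEΔt = 1.623e-35 J·s < 5.273e-35 J·s = ℏ/2,
this violates the uncertainty relation.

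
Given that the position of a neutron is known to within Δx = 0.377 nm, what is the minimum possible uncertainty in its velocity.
83.504 m/s

Using the Heisenberg uncertainty principle and Δp = mΔv:
ΔxΔp ≥ ℏ/2
Δx(mΔv) ≥ ℏ/2

The minimum uncertainty in velocity is:
Δv_min = ℏ/(2mΔx)
Δv_min = (1.055e-34 J·s) / (2 × 1.675e-27 kg × 3.770e-10 m)
Δv_min = 8.350e+01 m/s = 83.504 m/s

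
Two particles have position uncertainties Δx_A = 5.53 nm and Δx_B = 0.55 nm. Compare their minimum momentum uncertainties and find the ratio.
Particle B has the larger minimum momentum uncertainty, by a factor of 10.05.

For each particle, the minimum momentum uncertainty is Δp_min = ℏ/(2Δx):

Particle A: Δp_A = ℏ/(2×5.530e-09 m) = 9.535e-27 kg·m/s
Particle B: Δp_B = ℏ/(2×5.500e-10 m) = 9.587e-26 kg·m/s

Ratio: Δp_B/Δp_A = 10.05

Since Δp_min ∝ 1/Δx, the particle with smaller position uncertainty (B) has larger momentum uncertainty.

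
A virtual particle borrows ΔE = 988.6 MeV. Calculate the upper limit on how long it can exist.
3.329 × 10^-25 s

Using the energy-time uncertainty principle:
ΔEΔt ≥ ℏ/2

For a virtual particle borrowing energy ΔE, the maximum lifetime is:
Δt_max = ℏ/(2ΔE)

Converting energy:
ΔE = 988.6 MeV = 1.584e-10 J

Δt_max = (1.055e-34 J·s) / (2 × 1.584e-10 J)
Δt_max = 3.329e-25 s = 3.329 × 10^-25 s

Virtual particles with higher borrowed energy exist for shorter times.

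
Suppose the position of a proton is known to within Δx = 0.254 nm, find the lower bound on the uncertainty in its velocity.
124.112 m/s

Using the Heisenberg uncertainty principle and Δp = mΔv:
ΔxΔp ≥ ℏ/2
Δx(mΔv) ≥ ℏ/2

The minimum uncertainty in velocity is:
Δv_min = ℏ/(2mΔx)
Δv_min = (1.055e-34 J·s) / (2 × 1.673e-27 kg × 2.540e-10 m)
Δv_min = 1.241e+02 m/s = 124.112 m/s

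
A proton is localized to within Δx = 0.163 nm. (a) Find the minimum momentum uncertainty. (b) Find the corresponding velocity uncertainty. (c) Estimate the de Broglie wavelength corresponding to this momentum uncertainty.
(a) Δp_min = 3.235 × 10^-25 kg·m/s
(b) Δv_min = 193.402 m/s
(c) λ_dB = 2.048 nm

Step-by-step:

(a) From the uncertainty principle:
Δp_min = ℏ/(2Δx) = (1.055e-34 J·s)/(2 × 1.630e-10 m) = 3.235e-25 kg·m/s

(b) The velocity uncertainty:
Δv = Δp/m = (3.235e-25 kg·m/s)/(1.673e-27 kg) = 1.934e+02 m/s = 193.402 m/s

(c) The de Broglie wavelength for this momentum:
λ = h/p = (6.626e-34 J·s)/(3.235e-25 kg·m/s) = 2.048e-09 m = 2.048 nm

Note: The de Broglie wavelength is comparable to the localization size, as expected from wave-particle duality.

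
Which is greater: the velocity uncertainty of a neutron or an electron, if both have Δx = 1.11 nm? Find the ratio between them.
The electron has the larger minimum velocity uncertainty, by a ratio of 1838.7.

For both particles, Δp_min = ℏ/(2Δx) = 4.750e-26 kg·m/s (same for both).

The velocity uncertainty is Δv = Δp/m:
- neutron: Δv = 4.750e-26 / 1.675e-27 = 2.836e+01 m/s = 28.361 m/s
- electron: Δv = 4.750e-26 / 9.109e-31 = 5.215e+04 m/s = 52.148 km/s

Ratio: 5.215e+04 / 2.836e+01 = 1838.7

The lighter particle has larger velocity uncertainty because Δv ∝ 1/m.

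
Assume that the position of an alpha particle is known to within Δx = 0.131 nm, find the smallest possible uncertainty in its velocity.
60.576 m/s

Using the Heisenberg uncertainty principle and Δp = mΔv:
ΔxΔp ≥ ℏ/2
Δx(mΔv) ≥ ℏ/2

The minimum uncertainty in velocity is:
Δv_min = ℏ/(2mΔx)
Δv_min = (1.055e-34 J·s) / (2 × 6.645e-27 kg × 1.310e-10 m)
Δv_min = 6.058e+01 m/s = 60.576 m/s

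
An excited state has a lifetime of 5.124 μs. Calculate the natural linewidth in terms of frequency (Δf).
15.530 kHz

Using the energy-time uncertainty principle and E = hf:
ΔEΔt ≥ ℏ/2
hΔf·Δt ≥ ℏ/2

The minimum frequency uncertainty is:
Δf = ℏ/(2hτ) = 1/(4πτ)
Δf = 1/(4π × 5.124e-06 s)
Δf = 1.553e+04 Hz = 15.530 kHz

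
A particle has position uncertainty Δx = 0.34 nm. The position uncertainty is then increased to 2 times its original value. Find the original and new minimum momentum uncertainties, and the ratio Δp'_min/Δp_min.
Original Δp_min = 1.551 × 10^-25 kg·m/s; new Δp'_min = 7.754 × 10^-26 kg·m/s; ratio Δp'_min/Δp_min = 1/2.

From the uncertainty principle ΔxΔp ≥ ℏ/2, the minimum momentum uncertainty is Δp_min = ℏ/(2Δx).

Original (Δx = 0.34 nm = 3.400e-10 m):
Δp_min = (1.055e-34 J·s)/(2 × 3.400e-10 m) = 1.551e-25 kg·m/s

When Δx → 2Δx:
Δp'_min = ℏ/(2 × 2Δx) = (1/2) × ℏ/(2Δx) = (1/2) × Δp_min
Δp'_min = 1/2 × 1.551e-25 kg·m/s = 7.754e-26 kg·m/s

Since Δp_min ∝ 1/Δx, when Δx is increased to 2 times its original value, Δp_min decreases to 1/2 of its original value.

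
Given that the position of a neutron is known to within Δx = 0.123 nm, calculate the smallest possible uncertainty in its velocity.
255.944 m/s

Using the Heisenberg uncertainty principle and Δp = mΔv:
ΔxΔp ≥ ℏ/2
Δx(mΔv) ≥ ℏ/2

The minimum uncertainty in velocity is:
Δv_min = ℏ/(2mΔx)
Δv_min = (1.055e-34 J·s) / (2 × 1.675e-27 kg × 1.230e-10 m)
Δv_min = 2.559e+02 m/s = 255.944 m/s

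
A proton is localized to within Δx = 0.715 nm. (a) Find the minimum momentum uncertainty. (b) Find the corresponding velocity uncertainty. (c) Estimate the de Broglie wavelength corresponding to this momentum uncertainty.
(a) Δp_min = 7.375 × 10^-26 kg·m/s
(b) Δv_min = 44.090 m/s
(c) λ_dB = 8.985 nm

Step-by-step:

(a) From the uncertainty principle:
Δp_min = ℏ/(2Δx) = (1.055e-34 J·s)/(2 × 7.150e-10 m) = 7.375e-26 kg·m/s

(b) The velocity uncertainty:
Δv = Δp/m = (7.375e-26 kg·m/s)/(1.673e-27 kg) = 4.409e+01 m/s = 44.090 m/s

(c) The de Broglie wavelength for this momentum:
λ = h/p = (6.626e-34 J·s)/(7.375e-26 kg·m/s) = 8.985e-09 m = 8.985 nm

Note: The de Broglie wavelength is comparable to the localization size, as expected from wave-particle duality.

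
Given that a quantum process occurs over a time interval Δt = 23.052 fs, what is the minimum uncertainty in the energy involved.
14.277 meV

Using the energy-time uncertainty principle:
ΔEΔt ≥ ℏ/2

The minimum uncertainty in energy is:
ΔE_min = ℏ/(2Δt)
ΔE_min = (1.055e-34 J·s) / (2 × 2.305e-14 s)
ΔE_min = 2.287e-21 J = 14.277 meV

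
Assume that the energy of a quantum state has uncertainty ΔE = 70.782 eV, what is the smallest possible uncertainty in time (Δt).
4.650 as

Using the energy-time uncertainty principle:
ΔEΔt ≥ ℏ/2

The minimum uncertainty in time is:
Δt_min = ℏ/(2ΔE)
Δt_min = (1.055e-34 J·s) / (2 × 1.134e-17 J)
Δt_min = 4.650e-18 s = 4.650 as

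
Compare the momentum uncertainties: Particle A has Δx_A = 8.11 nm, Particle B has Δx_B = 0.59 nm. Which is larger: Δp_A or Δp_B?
Particle B has the larger minimum momentum uncertainty, by a factor of 13.75.

For each particle, the minimum momentum uncertainty is Δp_min = ℏ/(2Δx):

Particle A: Δp_A = ℏ/(2×8.110e-09 m) = 6.502e-27 kg·m/s
Particle B: Δp_B = ℏ/(2×5.900e-10 m) = 8.937e-26 kg·m/s

Ratio: Δp_B/Δp_A = 13.75

Since Δp_min ∝ 1/Δx, the particle with smaller position uncertainty (B) has larger momentum uncertainty.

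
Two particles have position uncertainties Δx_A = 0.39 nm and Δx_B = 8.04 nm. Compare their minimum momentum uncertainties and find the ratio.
Particle A has the larger minimum momentum uncertainty, by a factor of 20.62.

For each particle, the minimum momentum uncertainty is Δp_min = ℏ/(2Δx):

Particle A: Δp_A = ℏ/(2×3.900e-10 m) = 1.352e-25 kg·m/s
Particle B: Δp_B = ℏ/(2×8.040e-09 m) = 6.558e-27 kg·m/s

Ratio: Δp_A/Δp_B = 20.62

Since Δp_min ∝ 1/Δx, the particle with smaller position uncertainty (A) has larger momentum uncertainty.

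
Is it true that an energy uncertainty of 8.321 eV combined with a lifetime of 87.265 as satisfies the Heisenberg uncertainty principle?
Yes, it satisfies the uncertainty relation.

Calculate the product ΔEΔt:
ΔE = 8.321 eV = 1.333e-18 J
ΔEΔt = (1.333e-18 J) × (8.726e-17 s)
ΔEΔt = 1.163e-34 J·s

Compare to the minimum allowed value ℏ/2:
ℏ/2 = 5.273e-35 J·s

Since ΔEΔt = 1.163e-34 J·s ≥ 5.273e-35 J·s = ℏ/2,
this satisfies the uncertainty relation.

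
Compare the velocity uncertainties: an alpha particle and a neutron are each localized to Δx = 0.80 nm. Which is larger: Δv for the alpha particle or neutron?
The neutron has the larger minimum velocity uncertainty, by a ratio of 4.0.

For both particles, Δp_min = ℏ/(2Δx) = 6.591e-26 kg·m/s (same for both).

The velocity uncertainty is Δv = Δp/m:
- alpha particle: Δv = 6.591e-26 / 6.645e-27 = 9.919e+00 m/s = 9.919 m/s
- neutron: Δv = 6.591e-26 / 1.675e-27 = 3.935e+01 m/s = 39.351 m/s

Ratio: 3.935e+01 / 9.919e+00 = 4.0

The lighter particle has larger velocity uncertainty because Δv ∝ 1/m.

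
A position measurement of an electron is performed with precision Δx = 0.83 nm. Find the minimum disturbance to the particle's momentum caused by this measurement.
6.353 × 10^-26 kg·m/s

The uncertainty principle implies that measuring position disturbs momentum:
ΔxΔp ≥ ℏ/2

When we measure position with precision Δx, we necessarily introduce a momentum uncertainty:
Δp ≥ ℏ/(2Δx)
Δp_min = (1.055e-34 J·s) / (2 × 8.300e-10 m)
Δp_min = 6.353e-26 kg·m/s

The more precisely we measure position, the greater the momentum disturbance.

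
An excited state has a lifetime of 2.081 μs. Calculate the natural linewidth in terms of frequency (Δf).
38.240 kHz

Using the energy-time uncertainty principle and E = hf:
ΔEΔt ≥ ℏ/2
hΔf·Δt ≥ ℏ/2

The minimum frequency uncertainty is:
Δf = ℏ/(2hτ) = 1/(4πτ)
Δf = 1/(4π × 2.081e-06 s)
Δf = 3.824e+04 Hz = 38.240 kHz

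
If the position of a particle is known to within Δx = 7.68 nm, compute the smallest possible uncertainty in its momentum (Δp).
6.866 × 10^-27 kg·m/s

Using the Heisenberg uncertainty principle:
ΔxΔp ≥ ℏ/2

The minimum uncertainty in momentum is:
Δp_min = ℏ/(2Δx)
Δp_min = (1.055e-34 J·s) / (2 × 7.680e-09 m)
Δp_min = 6.866e-27 kg·m/s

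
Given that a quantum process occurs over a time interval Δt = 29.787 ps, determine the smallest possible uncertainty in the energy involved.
11.049 μeV

Using the energy-time uncertainty principle:
ΔEΔt ≥ ℏ/2

The minimum uncertainty in energy is:
ΔE_min = ℏ/(2Δt)
ΔE_min = (1.055e-34 J·s) / (2 × 2.979e-11 s)
ΔE_min = 1.770e-24 J = 11.049 μeV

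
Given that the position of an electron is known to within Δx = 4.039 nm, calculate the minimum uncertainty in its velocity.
14.331 km/s

Using the Heisenberg uncertainty principle and Δp = mΔv:
ΔxΔp ≥ ℏ/2
Δx(mΔv) ≥ ℏ/2

The minimum uncertainty in velocity is:
Δv_min = ℏ/(2mΔx)
Δv_min = (1.055e-34 J·s) / (2 × 9.109e-31 kg × 4.039e-09 m)
Δv_min = 1.433e+04 m/s = 14.331 km/s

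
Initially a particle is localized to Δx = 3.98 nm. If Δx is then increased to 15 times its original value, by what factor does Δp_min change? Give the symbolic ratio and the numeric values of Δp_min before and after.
Original Δp_min = 1.325 × 10^-26 kg·m/s; new Δp'_min = 8.832 × 10^-28 kg·m/s; ratio Δp'_min/Δp_min = 1/15.

From the uncertainty principle ΔxΔp ≥ ℏ/2, the minimum momentum uncertainty is Δp_min = ℏ/(2Δx).

Original (Δx = 3.98 nm = 3.980e-09 m):
Δp_min = (1.055e-34 J·s)/(2 × 3.980e-09 m) = 1.325e-26 kg·m/s

When Δx → 15Δx:
Δp'_min = ℏ/(2 × 15Δx) = (1/15) × ℏ/(2Δx) = (1/15) × Δp_min
Δp'_min = 1/15 × 1.325e-26 kg·m/s = 8.832e-28 kg·m/s

Since Δp_min ∝ 1/Δx, when Δx is increased to 15 times its original value, Δp_min decreases to 1/15 of its original value.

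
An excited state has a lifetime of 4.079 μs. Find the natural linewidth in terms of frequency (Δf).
19.509 kHz

Using the energy-time uncertainty principle and E = hf:
ΔEΔt ≥ ℏ/2
hΔf·Δt ≥ ℏ/2

The minimum frequency uncertainty is:
Δf = ℏ/(2hτ) = 1/(4πτ)
Δf = 1/(4π × 4.079e-06 s)
Δf = 1.951e+04 Hz = 19.509 kHz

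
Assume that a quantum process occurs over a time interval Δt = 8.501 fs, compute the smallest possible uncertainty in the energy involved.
38.714 meV

Using the energy-time uncertainty principle:
ΔEΔt ≥ ℏ/2

The minimum uncertainty in energy is:
ΔE_min = ℏ/(2Δt)
ΔE_min = (1.055e-34 J·s) / (2 × 8.501e-15 s)
ΔE_min = 6.203e-21 J = 38.714 meV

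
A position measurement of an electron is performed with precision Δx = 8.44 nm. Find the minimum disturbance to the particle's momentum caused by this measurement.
6.247 × 10^-27 kg·m/s

The uncertainty principle implies that measuring position disturbs momentum:
ΔxΔp ≥ ℏ/2

When we measure position with precision Δx, we necessarily introduce a momentum uncertainty:
Δp ≥ ℏ/(2Δx)
Δp_min = (1.055e-34 J·s) / (2 × 8.440e-09 m)
Δp_min = 6.247e-27 kg·m/s

The more precisely we measure position, the greater the momentum disturbance.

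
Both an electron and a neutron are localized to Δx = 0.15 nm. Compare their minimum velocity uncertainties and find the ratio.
The electron has the larger minimum velocity uncertainty, by a ratio of 1838.7.

For both particles, Δp_min = ℏ/(2Δx) = 3.515e-25 kg·m/s (same for both).

The velocity uncertainty is Δv = Δp/m:
- electron: Δv = 3.515e-25 / 9.109e-31 = 3.859e+05 m/s = 385.892 km/s
- neutron: Δv = 3.515e-25 / 1.675e-27 = 2.099e+02 m/s = 209.874 m/s

Ratio: 3.859e+05 / 2.099e+02 = 1838.7

The lighter particle has larger velocity uncertainty because Δv ∝ 1/m.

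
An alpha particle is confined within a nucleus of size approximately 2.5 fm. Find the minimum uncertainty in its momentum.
2.109 × 10^-20 kg·m/s

Using the Heisenberg uncertainty principle:
ΔxΔp ≥ ℏ/2

With Δx ≈ L = 2.500e-15 m (the confinement size):
Δp_min = ℏ/(2Δx)
Δp_min = (1.055e-34 J·s) / (2 × 2.500e-15 m)
Δp_min = 2.109e-20 kg·m/s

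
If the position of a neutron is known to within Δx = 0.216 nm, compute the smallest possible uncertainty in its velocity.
145.746 m/s

Using the Heisenberg uncertainty principle and Δp = mΔv:
ΔxΔp ≥ ℏ/2
Δx(mΔv) ≥ ℏ/2

The minimum uncertainty in velocity is:
Δv_min = ℏ/(2mΔx)
Δv_min = (1.055e-34 J·s) / (2 × 1.675e-27 kg × 2.160e-10 m)
Δv_min = 1.457e+02 m/s = 145.746 m/s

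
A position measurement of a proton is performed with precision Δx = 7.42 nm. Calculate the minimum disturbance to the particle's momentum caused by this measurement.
7.106 × 10^-27 kg·m/s

The uncertainty principle implies that measuring position disturbs momentum:
ΔxΔp ≥ ℏ/2

When we measure position with precision Δx, we necessarily introduce a momentum uncertainty:
Δp ≥ ℏ/(2Δx)
Δp_min = (1.055e-34 J·s) / (2 × 7.420e-09 m)
Δp_min = 7.106e-27 kg·m/s

The more precisely we measure position, the greater the momentum disturbance.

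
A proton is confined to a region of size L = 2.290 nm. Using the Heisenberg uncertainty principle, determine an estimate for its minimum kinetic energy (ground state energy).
989.198 neV

Using the uncertainty principle to estimate ground state energy:

1. The position uncertainty is approximately the confinement size:
   Δx ≈ L = 2.290e-09 m

2. From ΔxΔp ≥ ℏ/2, the minimum momentum uncertainty is:
   Δp ≈ ℏ/(2L) = 2.303e-26 kg·m/s

3. The kinetic energy is approximately:
   KE ≈ (Δp)²/(2m) = (2.303e-26)²/(2 × 1.673e-27 kg)
   KE ≈ 1.585e-25 J = 989.198 neV

This is an order-of-magnitude estimate of the ground state energy.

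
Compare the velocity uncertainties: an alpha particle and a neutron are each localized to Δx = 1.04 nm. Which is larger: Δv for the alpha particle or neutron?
The neutron has the larger minimum velocity uncertainty, by a ratio of 4.0.

For both particles, Δp_min = ℏ/(2Δx) = 5.070e-26 kg·m/s (same for both).

The velocity uncertainty is Δv = Δp/m:
- alpha particle: Δv = 5.070e-26 / 6.645e-27 = 7.630e+00 m/s = 7.630 m/s
- neutron: Δv = 5.070e-26 / 1.675e-27 = 3.027e+01 m/s = 30.270 m/s

Ratio: 3.027e+01 / 7.630e+00 = 4.0

The lighter particle has larger velocity uncertainty because Δv ∝ 1/m.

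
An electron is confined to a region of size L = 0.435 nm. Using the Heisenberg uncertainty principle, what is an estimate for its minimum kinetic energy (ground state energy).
50.337 meV

Using the uncertainty principle to estimate ground state energy:

1. The position uncertainty is approximately the confinement size:
   Δx ≈ L = 4.350e-10 m

2. From ΔxΔp ≥ ℏ/2, the minimum momentum uncertainty is:
   Δp ≈ ℏ/(2L) = 1.212e-25 kg·m/s

3. The kinetic energy is approximately:
   KE ≈ (Δp)²/(2m) = (1.212e-25)²/(2 × 9.109e-31 kg)
   KE ≈ 8.065e-21 J = 50.337 meV

This is an order-of-magnitude estimate of the ground state energy.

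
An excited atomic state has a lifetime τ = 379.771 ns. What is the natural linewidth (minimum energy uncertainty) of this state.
866.591 peV

Using the energy-time uncertainty principle:
ΔEΔt ≥ ℏ/2

The lifetime τ represents the time uncertainty Δt.
The natural linewidth (minimum energy uncertainty) is:

ΔE = ℏ/(2τ)
ΔE = (1.055e-34 J·s) / (2 × 3.798e-07 s)
ΔE = 1.388e-28 J = 866.591 peV

This natural linewidth limits the precision of spectroscopic measurements.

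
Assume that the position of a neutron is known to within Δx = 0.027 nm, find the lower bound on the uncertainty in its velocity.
1.166 km/s

Using the Heisenberg uncertainty principle and Δp = mΔv:
ΔxΔp ≥ ℏ/2
Δx(mΔv) ≥ ℏ/2

The minimum uncertainty in velocity is:
Δv_min = ℏ/(2mΔx)
Δv_min = (1.055e-34 J·s) / (2 × 1.675e-27 kg × 2.700e-11 m)
Δv_min = 1.166e+03 m/s = 1.166 km/s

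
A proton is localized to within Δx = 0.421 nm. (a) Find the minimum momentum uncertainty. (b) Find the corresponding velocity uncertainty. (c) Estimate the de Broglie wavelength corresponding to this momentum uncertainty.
(a) Δp_min = 1.252 × 10^-25 kg·m/s
(b) Δv_min = 74.880 m/s
(c) λ_dB = 5.290 nm

Step-by-step:

(a) From the uncertainty principle:
Δp_min = ℏ/(2Δx) = (1.055e-34 J·s)/(2 × 4.210e-10 m) = 1.252e-25 kg·m/s

(b) The velocity uncertainty:
Δv = Δp/m = (1.252e-25 kg·m/s)/(1.673e-27 kg) = 7.488e+01 m/s = 74.880 m/s

(c) The de Broglie wavelength for this momentum:
λ = h/p = (6.626e-34 J·s)/(1.252e-25 kg·m/s) = 5.290e-09 m = 5.290 nm

Note: The de Broglie wavelength is comparable to the localization size, as expected from wave-particle duality.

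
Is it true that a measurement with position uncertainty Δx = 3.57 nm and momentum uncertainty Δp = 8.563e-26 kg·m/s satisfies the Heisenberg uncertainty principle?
Yes, it satisfies the uncertainty principle.

Calculate the product ΔxΔp:
ΔxΔp = (3.570e-09 m) × (8.563e-26 kg·m/s)
ΔxΔp = 3.057e-34 J·s

Compare to the minimum allowed value ℏ/2:
ℏ/2 = 5.273e-35 J·s

Since ΔxΔp = 3.057e-34 J·s ≥ 5.273e-35 J·s = ℏ/2,
the measurement satisfies the uncertainty principle.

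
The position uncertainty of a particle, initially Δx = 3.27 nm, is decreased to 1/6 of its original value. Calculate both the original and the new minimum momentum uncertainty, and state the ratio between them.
Original Δp_min = 1.612 × 10^-26 kg·m/s; new Δp'_min = 9.675 × 10^-26 kg·m/s; ratio Δp'_min/Δp_min = 6.

From the uncertainty principle ΔxΔp ≥ ℏ/2, the minimum momentum uncertainty is Δp_min = ℏ/(2Δx).

Original (Δx = 3.27 nm = 3.270e-09 m):
Δp_min = (1.055e-34 J·s)/(2 × 3.270e-09 m) = 1.612e-26 kg·m/s

When Δx → (1/6)Δx:
Δp'_min = ℏ/(2 × (1/6)Δx) = 6 × ℏ/(2Δx) = 6 × Δp_min
Δp'_min = 6 × 1.612e-26 kg·m/s = 9.675e-26 kg·m/s

Since Δp_min ∝ 1/Δx, when Δx is decreased to 1/6 of its original value, Δp_min increases to 6 times its original value.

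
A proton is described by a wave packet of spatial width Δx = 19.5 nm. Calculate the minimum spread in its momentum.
2.704 × 10^-27 kg·m/s

For a wave packet, the spatial width Δx and momentum spread Δp are related by the uncertainty principle:
ΔxΔp ≥ ℏ/2

The minimum momentum spread is:
Δp_min = ℏ/(2Δx)
Δp_min = (1.055e-34 J·s) / (2 × 1.950e-08 m)
Δp_min = 2.704e-27 kg·m/s

A wave packet cannot have both a well-defined position and well-defined momentum.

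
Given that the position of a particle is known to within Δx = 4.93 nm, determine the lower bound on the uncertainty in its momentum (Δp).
1.070 × 10^-26 kg·m/s

Using the Heisenberg uncertainty principle:
ΔxΔp ≥ ℏ/2

The minimum uncertainty in momentum is:
Δp_min = ℏ/(2Δx)
Δp_min = (1.055e-34 J·s) / (2 × 4.930e-09 m)
Δp_min = 1.070e-26 kg·m/s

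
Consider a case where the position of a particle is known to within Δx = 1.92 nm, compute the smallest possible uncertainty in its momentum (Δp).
2.746 × 10^-26 kg·m/s

Using the Heisenberg uncertainty principle:
ΔxΔp ≥ ℏ/2

The minimum uncertainty in momentum is:
Δp_min = ℏ/(2Δx)
Δp_min = (1.055e-34 J·s) / (2 × 1.920e-09 m)
Δp_min = 2.746e-26 kg·m/s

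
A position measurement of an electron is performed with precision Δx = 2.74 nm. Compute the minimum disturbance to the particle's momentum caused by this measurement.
1.924 × 10^-26 kg·m/s

The uncertainty principle implies that measuring position disturbs momentum:
ΔxΔp ≥ ℏ/2

When we measure position with precision Δx, we necessarily introduce a momentum uncertainty:
Δp ≥ ℏ/(2Δx)
Δp_min = (1.055e-34 J·s) / (2 × 2.740e-09 m)
Δp_min = 1.924e-26 kg·m/s

The more precisely we measure position, the greater the momentum disturbance.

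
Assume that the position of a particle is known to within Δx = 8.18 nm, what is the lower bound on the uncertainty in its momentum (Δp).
6.446 × 10^-27 kg·m/s

Using the Heisenberg uncertainty principle:
ΔxΔp ≥ ℏ/2

The minimum uncertainty in momentum is:
Δp_min = ℏ/(2Δx)
Δp_min = (1.055e-34 J·s) / (2 × 8.180e-09 m)
Δp_min = 6.446e-27 kg·m/s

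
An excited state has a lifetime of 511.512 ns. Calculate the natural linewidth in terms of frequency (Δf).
155.573 kHz

Using the energy-time uncertainty principle and E = hf:
ΔEΔt ≥ ℏ/2
hΔf·Δt ≥ ℏ/2

The minimum frequency uncertainty is:
Δf = ℏ/(2hτ) = 1/(4πτ)
Δf = 1/(4π × 5.115e-07 s)
Δf = 1.556e+05 Hz = 155.573 kHz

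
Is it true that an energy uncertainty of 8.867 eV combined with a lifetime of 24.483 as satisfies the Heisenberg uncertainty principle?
No, it violates the uncertainty relation.

Calculate the product ΔEΔt:
ΔE = 8.867 eV = 1.421e-18 J
ΔEΔt = (1.421e-18 J) × (2.448e-17 s)
ΔEΔt = 3.478e-35 J·s

Compare to the minimum allowed value ℏ/2:
ℏ/2 = 5.273e-35 J·s

Since ΔEΔt = 3.478e-35 J·s < 5.273e-35 J·s = ℏ/2,
this violates the uncertainty relation.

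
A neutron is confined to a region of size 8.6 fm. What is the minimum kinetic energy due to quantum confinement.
70.042 keV

Using the uncertainty principle:

1. Position uncertainty: Δx ≈ 8.600e-15 m
2. Minimum momentum uncertainty: Δp = ℏ/(2Δx) = 6.131e-21 kg·m/s
3. Minimum kinetic energy:
   KE = (Δp)²/(2m) = (6.131e-21)²/(2 × 1.675e-27 kg)
   KE = 1.122e-14 J = 70.042 keV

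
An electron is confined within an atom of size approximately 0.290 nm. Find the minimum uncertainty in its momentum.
1.818 × 10^-25 kg·m/s

Using the Heisenberg uncertainty principle:
ΔxΔp ≥ ℏ/2

With Δx ≈ L = 2.900e-10 m (the confinement size):
Δp_min = ℏ/(2Δx)
Δp_min = (1.055e-34 J·s) / (2 × 2.900e-10 m)
Δp_min = 1.818e-25 kg·m/s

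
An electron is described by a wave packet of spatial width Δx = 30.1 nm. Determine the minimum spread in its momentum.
1.752 × 10^-27 kg·m/s

For a wave packet, the spatial width Δx and momentum spread Δp are related by the uncertainty principle:
ΔxΔp ≥ ℏ/2

The minimum momentum spread is:
Δp_min = ℏ/(2Δx)
Δp_min = (1.055e-34 J·s) / (2 × 3.010e-08 m)
Δp_min = 1.752e-27 kg·m/s

A wave packet cannot have both a well-defined position and well-defined momentum.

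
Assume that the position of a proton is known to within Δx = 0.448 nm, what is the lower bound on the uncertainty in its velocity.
70.367 m/s

Using the Heisenberg uncertainty principle and Δp = mΔv:
ΔxΔp ≥ ℏ/2
Δx(mΔv) ≥ ℏ/2

The minimum uncertainty in velocity is:
Δv_min = ℏ/(2mΔx)
Δv_min = (1.055e-34 J·s) / (2 × 1.673e-27 kg × 4.480e-10 m)
Δv_min = 7.037e+01 m/s = 70.367 m/s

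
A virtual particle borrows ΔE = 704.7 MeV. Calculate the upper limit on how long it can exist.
4.670 × 10^-25 s

Using the energy-time uncertainty principle:
ΔEΔt ≥ ℏ/2

For a virtual particle borrowing energy ΔE, the maximum lifetime is:
Δt_max = ℏ/(2ΔE)

Converting energy:
ΔE = 704.7 MeV = 1.129e-10 J

Δt_max = (1.055e-34 J·s) / (2 × 1.129e-10 J)
Δt_max = 4.670e-25 s = 4.670 × 10^-25 s

Virtual particles with higher borrowed energy exist for shorter times.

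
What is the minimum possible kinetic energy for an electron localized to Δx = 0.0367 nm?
7.072 eV

Localizing a particle requires giving it sufficient momentum uncertainty:

1. From uncertainty principle: Δp ≥ ℏ/(2Δx)
   Δp_min = (1.055e-34 J·s) / (2 × 3.670e-11 m)
   Δp_min = 1.437e-24 kg·m/s

2. This momentum uncertainty corresponds to kinetic energy:
   KE ≈ (Δp)²/(2m) = (1.437e-24)²/(2 × 9.109e-31 kg)
   KE = 1.133e-18 J = 7.072 eV

Tighter localization requires more energy.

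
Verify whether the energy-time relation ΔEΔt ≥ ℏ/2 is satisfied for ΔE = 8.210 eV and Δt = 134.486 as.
Yes, it satisfies the uncertainty relation.

Calculate the product ΔEΔt:
ΔE = 8.210 eV = 1.315e-18 J
ΔEΔt = (1.315e-18 J) × (1.345e-16 s)
ΔEΔt = 1.769e-34 J·s

Compare to the minimum allowed value ℏ/2:
ℏ/2 = 5.273e-35 J·s

Since ΔEΔt = 1.769e-34 J·s ≥ 5.273e-35 J·s = ℏ/2,
this satisfies the uncertainty relation.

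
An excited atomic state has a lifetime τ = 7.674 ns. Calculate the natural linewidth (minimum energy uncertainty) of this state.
42.886 neV

Using the energy-time uncertainty principle:
ΔEΔt ≥ ℏ/2

The lifetime τ represents the time uncertainty Δt.
The natural linewidth (minimum energy uncertainty) is:

ΔE = ℏ/(2τ)
ΔE = (1.055e-34 J·s) / (2 × 7.674e-09 s)
ΔE = 6.871e-27 J = 42.886 neV

This natural linewidth limits the precision of spectroscopic measurements.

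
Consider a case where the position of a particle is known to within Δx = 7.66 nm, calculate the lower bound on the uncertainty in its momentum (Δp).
6.884 × 10^-27 kg·m/s

Using the Heisenberg uncertainty principle:
ΔxΔp ≥ ℏ/2

The minimum uncertainty in momentum is:
Δp_min = ℏ/(2Δx)
Δp_min = (1.055e-34 J·s) / (2 × 7.660e-09 m)
Δp_min = 6.884e-27 kg·m/s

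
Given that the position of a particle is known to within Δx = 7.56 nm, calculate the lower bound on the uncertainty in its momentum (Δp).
6.975 × 10^-27 kg·m/s

Using the Heisenberg uncertainty principle:
ΔxΔp ≥ ℏ/2

The minimum uncertainty in momentum is:
Δp_min = ℏ/(2Δx)
Δp_min = (1.055e-34 J·s) / (2 × 7.560e-09 m)
Δp_min = 6.975e-27 kg·m/s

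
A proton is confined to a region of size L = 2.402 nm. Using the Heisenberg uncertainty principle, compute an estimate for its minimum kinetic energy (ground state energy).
899.100 neV

Using the uncertainty principle to estimate ground state energy:

1. The position uncertainty is approximately the confinement size:
   Δx ≈ L = 2.402e-09 m

2. From ΔxΔp ≥ ℏ/2, the minimum momentum uncertainty is:
   Δp ≈ ℏ/(2L) = 2.195e-26 kg·m/s

3. The kinetic energy is approximately:
   KE ≈ (Δp)²/(2m) = (2.195e-26)²/(2 × 1.673e-27 kg)
   KE ≈ 1.441e-25 J = 899.100 neV

This is an order-of-magnitude estimate of the ground state energy.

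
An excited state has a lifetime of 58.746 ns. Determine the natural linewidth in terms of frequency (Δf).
1.355 MHz

Using the energy-time uncertainty principle and E = hf:
ΔEΔt ≥ ℏ/2
hΔf·Δt ≥ ℏ/2

The minimum frequency uncertainty is:
Δf = ℏ/(2hτ) = 1/(4πτ)
Δf = 1/(4π × 5.875e-08 s)
Δf = 1.355e+06 Hz = 1.355 MHz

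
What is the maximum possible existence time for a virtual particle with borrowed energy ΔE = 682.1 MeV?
4.825 × 10^-25 s

Using the energy-time uncertainty principle:
ΔEΔt ≥ ℏ/2

For a virtual particle borrowing energy ΔE, the maximum lifetime is:
Δt_max = ℏ/(2ΔE)

Converting energy:
ΔE = 682.1 MeV = 1.093e-10 J

Δt_max = (1.055e-34 J·s) / (2 × 1.093e-10 J)
Δt_max = 4.825e-25 s = 4.825 × 10^-25 s

Virtual particles with higher borrowed energy exist for shorter times.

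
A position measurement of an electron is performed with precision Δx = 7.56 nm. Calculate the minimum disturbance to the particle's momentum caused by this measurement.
6.975 × 10^-27 kg·m/s

The uncertainty principle implies that measuring position disturbs momentum:
ΔxΔp ≥ ℏ/2

When we measure position with precision Δx, we necessarily introduce a momentum uncertainty:
Δp ≥ ℏ/(2Δx)
Δp_min = (1.055e-34 J·s) / (2 × 7.560e-09 m)
Δp_min = 6.975e-27 kg·m/s

The more precisely we measure position, the greater the momentum disturbance.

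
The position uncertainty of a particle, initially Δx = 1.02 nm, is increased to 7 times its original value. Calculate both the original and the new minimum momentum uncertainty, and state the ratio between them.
Original Δp_min = 5.169 × 10^-26 kg·m/s; new Δp'_min = 7.385 × 10^-27 kg·m/s; ratio Δp'_min/Δp_min = 1/7.

From the uncertainty principle ΔxΔp ≥ ℏ/2, the minimum momentum uncertainty is Δp_min = ℏ/(2Δx).

Original (Δx = 1.02 nm = 1.020e-09 m):
Δp_min = (1.055e-34 J·s)/(2 × 1.020e-09 m) = 5.169e-26 kg·m/s

When Δx → 7Δx:
Δp'_min = ℏ/(2 × 7Δx) = (1/7) × ℏ/(2Δx) = (1/7) × Δp_min
Δp'_min = 1/7 × 5.169e-26 kg·m/s = 7.385e-27 kg·m/s

Since Δp_min ∝ 1/Δx, when Δx is increased to 7 times its original value, Δp_min decreases to 1/7 of its original value.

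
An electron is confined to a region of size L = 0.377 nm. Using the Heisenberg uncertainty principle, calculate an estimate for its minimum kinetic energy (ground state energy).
67.016 meV

Using the uncertainty principle to estimate ground state energy:

1. The position uncertainty is approximately the confinement size:
   Δx ≈ L = 3.770e-10 m

2. From ΔxΔp ≥ ℏ/2, the minimum momentum uncertainty is:
   Δp ≈ ℏ/(2L) = 1.399e-25 kg·m/s

3. The kinetic energy is approximately:
   KE ≈ (Δp)²/(2m) = (1.399e-25)²/(2 × 9.109e-31 kg)
   KE ≈ 1.074e-20 J = 67.016 meV

This is an order-of-magnitude estimate of the ground state energy.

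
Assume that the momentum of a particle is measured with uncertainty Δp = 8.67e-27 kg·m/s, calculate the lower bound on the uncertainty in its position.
6.082 nm

Using the Heisenberg uncertainty principle:
ΔxΔp ≥ ℏ/2

The minimum uncertainty in position is:
Δx_min = ℏ/(2Δp)
Δx_min = (1.055e-34 J·s) / (2 × 8.670e-27 kg·m/s)
Δx_min = 6.082e-09 m = 6.082 nm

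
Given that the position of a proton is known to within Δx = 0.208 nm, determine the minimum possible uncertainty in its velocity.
151.560 m/s

Using the Heisenberg uncertainty principle and Δp = mΔv:
ΔxΔp ≥ ℏ/2
Δx(mΔv) ≥ ℏ/2

The minimum uncertainty in velocity is:
Δv_min = ℏ/(2mΔx)
Δv_min = (1.055e-34 J·s) / (2 × 1.673e-27 kg × 2.080e-10 m)
Δv_min = 1.516e+02 m/s = 151.560 m/s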